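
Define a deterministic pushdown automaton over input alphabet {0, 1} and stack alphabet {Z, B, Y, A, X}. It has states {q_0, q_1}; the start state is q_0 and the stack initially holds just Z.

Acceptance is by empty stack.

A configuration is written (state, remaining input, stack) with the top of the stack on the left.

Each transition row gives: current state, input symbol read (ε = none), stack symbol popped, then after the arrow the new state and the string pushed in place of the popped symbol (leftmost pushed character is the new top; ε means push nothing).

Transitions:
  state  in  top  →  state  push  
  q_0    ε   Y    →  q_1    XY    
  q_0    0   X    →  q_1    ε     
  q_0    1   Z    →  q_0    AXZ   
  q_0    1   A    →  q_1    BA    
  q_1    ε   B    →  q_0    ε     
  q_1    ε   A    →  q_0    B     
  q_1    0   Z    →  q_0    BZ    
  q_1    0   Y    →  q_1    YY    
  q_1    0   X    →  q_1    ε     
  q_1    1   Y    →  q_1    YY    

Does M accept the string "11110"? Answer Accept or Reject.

Reject

(q_0, 11110, Z)
  read 1, top Z: go to q_0, push AXZ → (q_0, 1110, AXZ)
  read 1, top A: go to q_1, push BA → (q_1, 110, BAXZ)
  ε-move, top B: go to q_0, push ε → (q_0, 110, AXZ)
  read 1, top A: go to q_1, push BA → (q_1, 10, BAXZ)
  ε-move, top B: go to q_0, push ε → (q_0, 10, AXZ)
  read 1, top A: go to q_1, push BA → (q_1, 0, BAXZ)
  ε-move, top B: go to q_0, push ε → (q_0, 0, AXZ)
No transition applies at (q_0, 0, AXZ); input not fully consumed.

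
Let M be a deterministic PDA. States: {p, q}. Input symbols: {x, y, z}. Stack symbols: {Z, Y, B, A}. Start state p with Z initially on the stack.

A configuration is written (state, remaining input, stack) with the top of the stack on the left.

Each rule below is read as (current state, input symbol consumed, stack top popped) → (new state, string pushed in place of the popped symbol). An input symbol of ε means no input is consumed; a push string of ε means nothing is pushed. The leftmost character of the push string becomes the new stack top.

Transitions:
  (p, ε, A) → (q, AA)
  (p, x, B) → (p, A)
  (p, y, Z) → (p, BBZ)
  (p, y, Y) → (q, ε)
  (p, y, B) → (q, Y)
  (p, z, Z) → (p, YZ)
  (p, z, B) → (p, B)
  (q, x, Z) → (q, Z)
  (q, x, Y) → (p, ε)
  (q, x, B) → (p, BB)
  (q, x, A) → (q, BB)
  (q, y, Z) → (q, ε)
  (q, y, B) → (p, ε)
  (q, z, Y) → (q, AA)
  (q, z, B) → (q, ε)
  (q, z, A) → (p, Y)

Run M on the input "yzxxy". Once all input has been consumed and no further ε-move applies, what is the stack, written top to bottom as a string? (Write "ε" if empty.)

BABZ

(p, yzxxy, Z)
  read y, top Z: go to p, push BBZ → (p, zxxy, BBZ)
  read z, top B: go to p, push B → (p, xxy, BBZ)
  read x, top B: go to p, push A → (p, xy, ABZ)
  ε-move, top A: go to q, push AA → (q, xy, AABZ)
  read x, top A: go to q, push BB → (q, y, BBABZ)
  read y, top B: go to p, push ε → (p, ε, BABZ)
All input consumed in state p with stack BABZ.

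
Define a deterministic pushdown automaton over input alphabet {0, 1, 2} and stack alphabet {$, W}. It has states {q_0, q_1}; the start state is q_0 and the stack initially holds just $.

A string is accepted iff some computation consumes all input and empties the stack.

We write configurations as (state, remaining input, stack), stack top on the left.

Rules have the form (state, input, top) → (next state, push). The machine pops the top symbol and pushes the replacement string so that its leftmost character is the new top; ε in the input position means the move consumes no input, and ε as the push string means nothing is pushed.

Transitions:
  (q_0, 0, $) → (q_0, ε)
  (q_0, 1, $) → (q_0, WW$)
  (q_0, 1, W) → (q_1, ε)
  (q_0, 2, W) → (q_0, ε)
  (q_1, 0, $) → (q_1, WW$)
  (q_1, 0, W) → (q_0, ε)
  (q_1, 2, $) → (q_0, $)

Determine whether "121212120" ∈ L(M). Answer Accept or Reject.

Accept

(q_0, 121212120, $)
  read 1, top $: go to q_0, push WW$ → (q_0, 21212120, WW$)
  read 2, top W: go to q_0, push ε → (q_0, 1212120, W$)
  read 1, top W: go to q_1, push ε → (q_1, 212120, $)
  read 2, top $: go to q_0, push $ → (q_0, 12120, $)
  read 1, top $: go to q_0, push WW$ → (q_0, 2120, WW$)
  read 2, top W: go to q_0, push ε → (q_0, 120, W$)
  read 1, top W: go to q_1, push ε → (q_1, 20, $)
  read 2, top $: go to q_0, push $ → (q_0, 0, $)
  read 0, top $: go to q_0, push ε → (q_0, ε, ε)
All input consumed and the stack is empty.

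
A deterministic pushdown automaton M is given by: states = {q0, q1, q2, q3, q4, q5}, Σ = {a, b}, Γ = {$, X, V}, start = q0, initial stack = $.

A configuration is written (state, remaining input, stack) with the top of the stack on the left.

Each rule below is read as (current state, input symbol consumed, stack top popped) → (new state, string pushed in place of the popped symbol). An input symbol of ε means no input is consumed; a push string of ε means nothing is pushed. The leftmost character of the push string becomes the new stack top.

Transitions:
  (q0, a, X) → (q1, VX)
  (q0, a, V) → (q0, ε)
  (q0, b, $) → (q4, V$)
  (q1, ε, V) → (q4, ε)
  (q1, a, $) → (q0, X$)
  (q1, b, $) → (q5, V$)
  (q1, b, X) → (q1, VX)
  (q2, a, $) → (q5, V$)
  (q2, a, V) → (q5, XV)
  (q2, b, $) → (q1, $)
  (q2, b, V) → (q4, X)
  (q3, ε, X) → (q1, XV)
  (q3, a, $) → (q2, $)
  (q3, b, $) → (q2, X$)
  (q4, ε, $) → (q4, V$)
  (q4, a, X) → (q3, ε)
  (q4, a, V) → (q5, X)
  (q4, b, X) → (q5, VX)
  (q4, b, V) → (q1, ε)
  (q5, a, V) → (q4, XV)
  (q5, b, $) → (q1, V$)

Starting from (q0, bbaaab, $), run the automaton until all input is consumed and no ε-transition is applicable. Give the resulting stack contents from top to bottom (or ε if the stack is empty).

(q0, bbaaab, $)
  read b, top $: go to q4, push V$ → (q4, baaab, V$)
  read b, top V: go to q1, push ε → (q1, aaab, $)
  read a, top $: go to q0, push X$ → (q0, aab, X$)
  read a, top X: go to q1, push VX → (q1, ab, VX$)
  ε-move, top V: go to q4, push ε → (q4, ab, X$)
  read a, top X: go to q3, push ε → (q3, b, $)
  read b, top $: go to q2, push X$ → (q2, ε, X$)
All input consumed in state q2 with stack X$.

X$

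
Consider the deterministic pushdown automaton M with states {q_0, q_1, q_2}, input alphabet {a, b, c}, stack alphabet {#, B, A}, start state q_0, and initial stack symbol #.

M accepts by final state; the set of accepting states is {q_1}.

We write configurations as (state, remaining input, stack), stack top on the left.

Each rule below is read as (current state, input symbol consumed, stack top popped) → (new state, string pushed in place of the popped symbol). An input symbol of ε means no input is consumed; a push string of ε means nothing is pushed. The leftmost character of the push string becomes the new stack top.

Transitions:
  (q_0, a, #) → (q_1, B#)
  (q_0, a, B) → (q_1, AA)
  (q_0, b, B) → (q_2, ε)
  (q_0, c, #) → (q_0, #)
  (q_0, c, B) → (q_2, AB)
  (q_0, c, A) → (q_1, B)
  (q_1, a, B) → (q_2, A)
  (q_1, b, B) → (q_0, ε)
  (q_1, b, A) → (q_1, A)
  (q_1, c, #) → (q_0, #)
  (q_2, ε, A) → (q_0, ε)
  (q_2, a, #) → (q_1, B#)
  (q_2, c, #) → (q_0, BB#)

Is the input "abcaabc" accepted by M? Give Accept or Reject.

Reject

(q_0, abcaabc, #)
  read a, top #: go to q_1, push B# → (q_1, bcaabc, B#)
  read b, top B: go to q_0, push ε → (q_0, caabc, #)
  read c, top #: go to q_0, push # → (q_0, aabc, #)
  read a, top #: go to q_1, push B# → (q_1, abc, B#)
  read a, top B: go to q_2, push A → (q_2, bc, A#)
  ε-move, top A: go to q_0, push ε → (q_0, bc, #)
No transition applies at (q_0, bc, #); input not fully consumed.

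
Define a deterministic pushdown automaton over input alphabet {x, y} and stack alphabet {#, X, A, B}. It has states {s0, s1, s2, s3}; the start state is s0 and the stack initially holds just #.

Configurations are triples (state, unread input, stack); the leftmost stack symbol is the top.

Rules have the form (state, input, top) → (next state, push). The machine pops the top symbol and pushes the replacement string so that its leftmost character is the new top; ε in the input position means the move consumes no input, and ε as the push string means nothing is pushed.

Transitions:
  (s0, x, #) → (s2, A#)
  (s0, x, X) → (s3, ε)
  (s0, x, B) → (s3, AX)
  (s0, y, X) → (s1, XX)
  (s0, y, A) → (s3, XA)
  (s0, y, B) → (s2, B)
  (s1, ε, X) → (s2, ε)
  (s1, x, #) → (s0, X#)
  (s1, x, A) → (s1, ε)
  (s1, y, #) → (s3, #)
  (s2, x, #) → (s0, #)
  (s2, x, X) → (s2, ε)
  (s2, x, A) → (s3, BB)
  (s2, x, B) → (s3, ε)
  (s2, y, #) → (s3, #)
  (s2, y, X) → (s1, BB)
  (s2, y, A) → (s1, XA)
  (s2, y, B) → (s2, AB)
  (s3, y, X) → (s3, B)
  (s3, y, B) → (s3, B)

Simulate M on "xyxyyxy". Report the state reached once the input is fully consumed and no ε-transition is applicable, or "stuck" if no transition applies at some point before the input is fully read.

(s0, xyxyyxy, #)
  read x, top #: go to s2, push A# → (s2, yxyyxy, A#)
  read y, top A: go to s1, push XA → (s1, xyyxy, XA#)
  ε-move, top X: go to s2, push ε → (s2, xyyxy, A#)
  read x, top A: go to s3, push BB → (s3, yyxy, BB#)
  read y, top B: go to s3, push B → (s3, yxy, BB#)
  read y, top B: go to s3, push B → (s3, xy, BB#)
No transition for (s3, x, top B); M blocks with input xy remaining.

stuck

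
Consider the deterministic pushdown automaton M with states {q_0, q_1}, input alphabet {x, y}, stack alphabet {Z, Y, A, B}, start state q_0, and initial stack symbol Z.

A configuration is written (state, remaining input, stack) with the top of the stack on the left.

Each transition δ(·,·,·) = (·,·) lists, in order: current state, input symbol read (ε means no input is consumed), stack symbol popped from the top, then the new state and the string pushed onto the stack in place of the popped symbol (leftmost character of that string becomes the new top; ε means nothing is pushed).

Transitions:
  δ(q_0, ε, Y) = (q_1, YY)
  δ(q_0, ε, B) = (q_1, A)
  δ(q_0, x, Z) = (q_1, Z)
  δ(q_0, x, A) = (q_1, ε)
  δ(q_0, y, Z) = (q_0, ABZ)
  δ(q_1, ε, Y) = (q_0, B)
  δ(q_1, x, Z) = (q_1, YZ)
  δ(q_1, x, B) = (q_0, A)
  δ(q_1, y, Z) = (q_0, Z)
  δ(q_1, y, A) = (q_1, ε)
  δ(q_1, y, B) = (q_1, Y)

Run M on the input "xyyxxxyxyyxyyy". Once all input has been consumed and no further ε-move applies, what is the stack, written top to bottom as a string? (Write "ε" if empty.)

(q_0, xyyxxxyxyyxyyy, Z)
  read x, top Z: go to q_1, push Z → (q_1, yyxxxyxyyxyyy, Z)
  read y, top Z: go to q_0, push Z → (q_0, yxxxyxyyxyyy, Z)
  read y, top Z: go to q_0, push ABZ → (q_0, xxxyxyyxyyy, ABZ)
  read x, top A: go to q_1, push ε → (q_1, xxyxyyxyyy, BZ)
  read x, top B: go to q_0, push A → (q_0, xyxyyxyyy, AZ)
  read x, top A: go to q_1, push ε → (q_1, yxyyxyyy, Z)
  read y, top Z: go to q_0, push Z → (q_0, xyyxyyy, Z)
  read x, top Z: go to q_1, push Z → (q_1, yyxyyy, Z)
  read y, top Z: go to q_0, push Z → (q_0, yxyyy, Z)
  read y, top Z: go to q_0, push ABZ → (q_0, xyyy, ABZ)
  read x, top A: go to q_1, push ε → (q_1, yyy, BZ)
  read y, top B: go to q_1, push Y → (q_1, yy, YZ)
  ε-move, top Y: go to q_0, push B → (q_0, yy, BZ)
  ε-move, top B: go to q_1, push A → (q_1, yy, AZ)
  read y, top A: go to q_1, push ε → (q_1, y, Z)
  read y, top Z: go to q_0, push Z → (q_0, ε, Z)
All input consumed in state q_0 with stack Z.

Z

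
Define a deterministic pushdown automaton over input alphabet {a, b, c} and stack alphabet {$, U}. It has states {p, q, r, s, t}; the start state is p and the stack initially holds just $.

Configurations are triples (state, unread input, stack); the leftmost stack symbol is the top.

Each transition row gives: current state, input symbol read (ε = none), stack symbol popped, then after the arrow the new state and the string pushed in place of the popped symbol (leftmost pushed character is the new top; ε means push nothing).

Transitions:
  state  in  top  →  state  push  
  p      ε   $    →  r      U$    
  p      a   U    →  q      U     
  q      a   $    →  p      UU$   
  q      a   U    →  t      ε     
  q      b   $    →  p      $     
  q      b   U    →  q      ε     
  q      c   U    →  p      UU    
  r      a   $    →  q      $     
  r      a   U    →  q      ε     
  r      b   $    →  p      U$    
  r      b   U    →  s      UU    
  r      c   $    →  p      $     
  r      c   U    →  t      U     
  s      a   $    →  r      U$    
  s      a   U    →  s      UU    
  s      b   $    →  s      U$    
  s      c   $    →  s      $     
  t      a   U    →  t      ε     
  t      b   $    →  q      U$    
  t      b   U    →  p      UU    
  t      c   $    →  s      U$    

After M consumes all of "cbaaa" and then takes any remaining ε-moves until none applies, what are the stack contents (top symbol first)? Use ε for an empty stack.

$

(p, cbaaa, $)
  ε-move, top $: go to r, push U$ → (r, cbaaa, U$)
  read c, top U: go to t, push U → (t, baaa, U$)
  read b, top U: go to p, push UU → (p, aaa, UU$)
  read a, top U: go to q, push U → (q, aa, UU$)
  read a, top U: go to t, push ε → (t, a, U$)
  read a, top U: go to t, push ε → (t, ε, $)
All input consumed in state t with stack $.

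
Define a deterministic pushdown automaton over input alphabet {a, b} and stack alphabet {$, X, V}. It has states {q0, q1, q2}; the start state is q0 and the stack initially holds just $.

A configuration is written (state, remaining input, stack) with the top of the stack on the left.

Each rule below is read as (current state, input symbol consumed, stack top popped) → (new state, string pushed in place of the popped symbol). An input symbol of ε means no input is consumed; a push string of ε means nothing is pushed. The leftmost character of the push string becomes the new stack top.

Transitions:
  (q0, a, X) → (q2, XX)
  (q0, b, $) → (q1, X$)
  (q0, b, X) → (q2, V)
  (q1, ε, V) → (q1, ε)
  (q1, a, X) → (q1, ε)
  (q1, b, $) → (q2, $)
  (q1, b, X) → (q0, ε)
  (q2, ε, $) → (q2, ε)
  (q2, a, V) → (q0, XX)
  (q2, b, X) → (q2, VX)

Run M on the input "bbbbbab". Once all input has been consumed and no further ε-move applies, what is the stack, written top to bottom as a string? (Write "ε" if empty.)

ε

(q0, bbbbbab, $) ⊢ (q1, bbbbab, X$) ⊢ (q0, bbbab, $) ⊢ (q1, bbab, X$) ⊢ (q0, bab, $) ⊢ (q1, ab, X$) ⊢ (q1, b, $) ⊢ (q2, ε, $) ⊢ (q2, ε, ε)
All input consumed in state q2 with stack ε.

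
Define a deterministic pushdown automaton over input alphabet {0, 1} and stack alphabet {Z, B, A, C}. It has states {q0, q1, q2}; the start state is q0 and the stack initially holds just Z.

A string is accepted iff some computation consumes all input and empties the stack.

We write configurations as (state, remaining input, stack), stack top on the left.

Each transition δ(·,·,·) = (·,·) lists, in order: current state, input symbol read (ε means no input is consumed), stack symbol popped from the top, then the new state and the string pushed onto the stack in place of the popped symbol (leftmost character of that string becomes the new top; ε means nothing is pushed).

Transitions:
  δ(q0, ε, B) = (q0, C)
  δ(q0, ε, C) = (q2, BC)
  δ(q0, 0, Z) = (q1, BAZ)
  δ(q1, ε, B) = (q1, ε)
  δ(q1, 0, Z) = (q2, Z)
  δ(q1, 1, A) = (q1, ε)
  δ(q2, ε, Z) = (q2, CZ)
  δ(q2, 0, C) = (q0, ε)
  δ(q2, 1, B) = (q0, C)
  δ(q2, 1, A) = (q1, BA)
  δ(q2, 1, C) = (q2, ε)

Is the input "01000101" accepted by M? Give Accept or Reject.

Reject

(q0, 01000101, Z) ⊢ (q1, 1000101, BAZ) ⊢ (q1, 1000101, AZ) ⊢ (q1, 000101, Z) ⊢ (q2, 00101, Z) ⊢ (q2, 00101, CZ) ⊢ (q0, 0101, Z) ⊢ (q1, 101, BAZ) ⊢ (q1, 101, AZ) ⊢ (q1, 01, Z) ⊢ (q2, 1, Z) ⊢ (q2, 1, CZ) ⊢ (q2, ε, Z) ⊢ (q2, ε, CZ)
All input consumed; stack is CZ, not empty, and no further ε-move applies.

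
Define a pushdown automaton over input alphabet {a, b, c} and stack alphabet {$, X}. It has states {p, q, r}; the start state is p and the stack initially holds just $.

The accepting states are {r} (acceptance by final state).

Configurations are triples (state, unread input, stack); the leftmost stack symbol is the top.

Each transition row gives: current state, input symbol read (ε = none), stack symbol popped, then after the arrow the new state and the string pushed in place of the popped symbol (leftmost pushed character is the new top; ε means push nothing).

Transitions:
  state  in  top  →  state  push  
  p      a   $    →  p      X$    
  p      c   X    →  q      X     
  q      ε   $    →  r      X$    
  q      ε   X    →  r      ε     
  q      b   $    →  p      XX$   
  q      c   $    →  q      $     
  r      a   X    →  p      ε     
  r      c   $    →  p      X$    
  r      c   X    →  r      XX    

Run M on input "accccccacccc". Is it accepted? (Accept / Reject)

Reject

No computation consumes all input and reaches a final state.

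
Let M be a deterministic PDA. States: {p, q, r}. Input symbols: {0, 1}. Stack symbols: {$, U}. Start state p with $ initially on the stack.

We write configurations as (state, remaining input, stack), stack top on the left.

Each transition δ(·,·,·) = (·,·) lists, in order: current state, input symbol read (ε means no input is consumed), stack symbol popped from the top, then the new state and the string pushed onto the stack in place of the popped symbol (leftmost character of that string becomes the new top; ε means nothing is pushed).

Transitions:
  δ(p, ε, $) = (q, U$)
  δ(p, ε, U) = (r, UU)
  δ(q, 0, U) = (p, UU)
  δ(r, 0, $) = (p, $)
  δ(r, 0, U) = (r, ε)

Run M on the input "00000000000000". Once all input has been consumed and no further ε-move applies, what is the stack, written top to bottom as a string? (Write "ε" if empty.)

$

(p, 00000000000000, $) ⊢ (q, 00000000000000, U$) ⊢ (p, 0000000000000, UU$) ⊢ (r, 0000000000000, UUU$) ⊢ (r, 000000000000, UU$) ⊢ (r, 00000000000, U$) ⊢ (r, 0000000000, $) ⊢ (p, 000000000, $) ⊢ (q, 000000000, U$) ⊢ (p, 00000000, UU$) ⊢ (r, 00000000, UUU$) ⊢ (r, 0000000, UU$) ⊢ (r, 000000, U$) ⊢ (r, 00000, $) ⊢ (p, 0000, $) ⊢ (q, 0000, U$) ⊢ (p, 000, UU$) ⊢ (r, 000, UUU$) ⊢ (r, 00, UU$) ⊢ (r, 0, U$) ⊢ (r, ε, $)
All input consumed in state r with stack $.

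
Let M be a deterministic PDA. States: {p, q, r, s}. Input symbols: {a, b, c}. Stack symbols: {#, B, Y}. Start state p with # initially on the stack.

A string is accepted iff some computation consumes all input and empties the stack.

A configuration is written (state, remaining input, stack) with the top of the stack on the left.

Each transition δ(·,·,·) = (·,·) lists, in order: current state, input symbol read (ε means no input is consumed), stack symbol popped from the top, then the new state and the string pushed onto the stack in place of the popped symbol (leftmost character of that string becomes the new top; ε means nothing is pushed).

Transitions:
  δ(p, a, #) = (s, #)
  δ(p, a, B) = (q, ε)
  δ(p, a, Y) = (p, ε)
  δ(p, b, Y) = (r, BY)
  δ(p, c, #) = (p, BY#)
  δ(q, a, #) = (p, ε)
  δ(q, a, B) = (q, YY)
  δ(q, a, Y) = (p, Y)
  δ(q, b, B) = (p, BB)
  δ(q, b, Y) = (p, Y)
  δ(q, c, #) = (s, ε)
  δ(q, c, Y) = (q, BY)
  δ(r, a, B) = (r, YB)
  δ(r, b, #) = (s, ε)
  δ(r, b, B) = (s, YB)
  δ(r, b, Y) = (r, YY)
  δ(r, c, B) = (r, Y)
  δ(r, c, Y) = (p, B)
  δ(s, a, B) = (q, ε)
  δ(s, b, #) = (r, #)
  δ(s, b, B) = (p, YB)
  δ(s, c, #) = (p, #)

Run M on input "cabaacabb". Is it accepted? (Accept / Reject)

Accept

(p, cabaacabb, #)
  read c, top #: go to p, push BY# → (p, abaacabb, BY#)
  read a, top B: go to q, push ε → (q, baacabb, Y#)
  read b, top Y: go to p, push Y → (p, aacabb, Y#)
  read a, top Y: go to p, push ε → (p, acabb, #)
  read a, top #: go to s, push # → (s, cabb, #)
  read c, top #: go to p, push # → (p, abb, #)
  read a, top #: go to s, push # → (s, bb, #)
  read b, top #: go to r, push # → (r, b, #)
  read b, top #: go to s, push ε → (s, ε, ε)
All input consumed and the stack is empty.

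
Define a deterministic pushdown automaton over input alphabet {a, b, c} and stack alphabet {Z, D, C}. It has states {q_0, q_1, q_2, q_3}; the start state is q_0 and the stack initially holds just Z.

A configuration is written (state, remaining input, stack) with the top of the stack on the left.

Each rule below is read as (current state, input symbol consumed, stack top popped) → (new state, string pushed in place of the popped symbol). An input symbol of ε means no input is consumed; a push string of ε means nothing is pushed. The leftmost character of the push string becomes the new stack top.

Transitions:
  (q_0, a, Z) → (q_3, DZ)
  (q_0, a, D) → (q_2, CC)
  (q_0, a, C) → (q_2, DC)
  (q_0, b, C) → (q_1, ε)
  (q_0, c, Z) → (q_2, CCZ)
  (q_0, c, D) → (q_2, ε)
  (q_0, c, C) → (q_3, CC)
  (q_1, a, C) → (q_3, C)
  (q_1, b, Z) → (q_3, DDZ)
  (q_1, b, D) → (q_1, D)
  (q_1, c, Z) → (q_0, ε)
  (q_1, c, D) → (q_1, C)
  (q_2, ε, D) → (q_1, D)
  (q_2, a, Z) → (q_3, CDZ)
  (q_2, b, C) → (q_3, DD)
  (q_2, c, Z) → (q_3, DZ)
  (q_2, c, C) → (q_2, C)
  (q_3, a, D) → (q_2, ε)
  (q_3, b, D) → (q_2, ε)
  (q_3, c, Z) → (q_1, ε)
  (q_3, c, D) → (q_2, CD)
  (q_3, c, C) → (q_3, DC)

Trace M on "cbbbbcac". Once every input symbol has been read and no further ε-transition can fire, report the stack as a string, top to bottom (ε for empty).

(q_0, cbbbbcac, Z)
  read c, top Z: go to q_2, push CCZ → (q_2, bbbbcac, CCZ)
  read b, top C: go to q_3, push DD → (q_3, bbbcac, DDCZ)
  read b, top D: go to q_2, push ε → (q_2, bbcac, DCZ)
  ε-move, top D: go to q_1, push D → (q_1, bbcac, DCZ)
  read b, top D: go to q_1, push D → (q_1, bcac, DCZ)
  read b, top D: go to q_1, push D → (q_1, cac, DCZ)
  read c, top D: go to q_1, push C → (q_1, ac, CCZ)
  read a, top C: go to q_3, push C → (q_3, c, CCZ)
  read c, top C: go to q_3, push DC → (q_3, ε, DCCZ)
All input consumed in state q_3 with stack DCCZ.

DCCZ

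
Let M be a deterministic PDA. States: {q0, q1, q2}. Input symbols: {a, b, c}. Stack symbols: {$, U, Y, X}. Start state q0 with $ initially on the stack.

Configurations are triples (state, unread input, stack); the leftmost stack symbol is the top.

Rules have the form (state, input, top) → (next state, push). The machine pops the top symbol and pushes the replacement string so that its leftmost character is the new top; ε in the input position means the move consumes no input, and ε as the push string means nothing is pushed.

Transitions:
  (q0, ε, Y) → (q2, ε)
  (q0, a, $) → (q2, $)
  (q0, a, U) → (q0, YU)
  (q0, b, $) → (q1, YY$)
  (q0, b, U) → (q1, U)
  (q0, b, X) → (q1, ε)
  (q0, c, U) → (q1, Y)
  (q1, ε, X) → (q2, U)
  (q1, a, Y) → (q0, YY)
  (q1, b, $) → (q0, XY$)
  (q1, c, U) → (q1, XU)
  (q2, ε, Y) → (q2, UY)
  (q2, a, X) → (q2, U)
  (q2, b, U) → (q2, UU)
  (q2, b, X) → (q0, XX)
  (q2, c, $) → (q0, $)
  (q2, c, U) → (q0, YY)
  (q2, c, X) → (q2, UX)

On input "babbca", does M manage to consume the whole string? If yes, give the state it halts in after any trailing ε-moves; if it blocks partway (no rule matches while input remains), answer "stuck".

stuck

(q0, babbca, $)
  read b, top $: go to q1, push YY$ → (q1, abbca, YY$)
  read a, top Y: go to q0, push YY → (q0, bbca, YYY$)
  ε-move, top Y: go to q2, push ε → (q2, bbca, YY$)
  ε-move, top Y: go to q2, push UY → (q2, bbca, UYY$)
  read b, top U: go to q2, push UU → (q2, bca, UUYY$)
  read b, top U: go to q2, push UU → (q2, ca, UUUYY$)
  read c, top U: go to q0, push YY → (q0, a, YYUUYY$)
  ε-move, top Y: go to q2, push ε → (q2, a, YUUYY$)
  ε-move, top Y: go to q2, push UY → (q2, a, UYUUYY$)
No transition for (q2, a, top U); M blocks with input a remaining.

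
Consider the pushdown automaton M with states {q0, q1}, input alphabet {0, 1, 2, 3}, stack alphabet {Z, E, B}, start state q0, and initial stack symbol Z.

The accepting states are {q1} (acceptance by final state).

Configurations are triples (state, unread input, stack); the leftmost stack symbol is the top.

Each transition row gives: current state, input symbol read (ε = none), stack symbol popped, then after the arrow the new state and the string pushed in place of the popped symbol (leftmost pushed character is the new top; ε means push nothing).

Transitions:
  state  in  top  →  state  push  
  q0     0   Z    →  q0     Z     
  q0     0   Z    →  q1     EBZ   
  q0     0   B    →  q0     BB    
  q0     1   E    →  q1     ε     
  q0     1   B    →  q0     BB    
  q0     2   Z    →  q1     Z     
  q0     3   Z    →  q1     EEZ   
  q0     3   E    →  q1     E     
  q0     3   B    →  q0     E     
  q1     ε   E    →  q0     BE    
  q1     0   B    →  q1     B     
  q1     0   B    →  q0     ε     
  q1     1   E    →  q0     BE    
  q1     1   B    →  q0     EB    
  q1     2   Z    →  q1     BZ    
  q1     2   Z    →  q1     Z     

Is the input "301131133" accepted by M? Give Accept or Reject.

Reject

No computation consumes all input and reaches a final state.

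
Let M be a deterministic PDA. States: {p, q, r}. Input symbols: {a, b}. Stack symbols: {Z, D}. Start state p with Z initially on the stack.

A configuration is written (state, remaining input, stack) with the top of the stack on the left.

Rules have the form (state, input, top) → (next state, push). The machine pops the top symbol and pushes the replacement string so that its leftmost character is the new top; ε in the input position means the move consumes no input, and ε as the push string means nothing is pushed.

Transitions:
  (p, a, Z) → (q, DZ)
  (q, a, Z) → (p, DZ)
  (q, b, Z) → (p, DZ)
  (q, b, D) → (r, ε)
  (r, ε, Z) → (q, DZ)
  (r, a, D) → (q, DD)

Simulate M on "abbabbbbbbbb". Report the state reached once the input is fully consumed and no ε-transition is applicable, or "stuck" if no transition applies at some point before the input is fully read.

stuck

(p, abbabbbbbbbb, Z)
  read a, top Z: go to q, push DZ → (q, bbabbbbbbbb, DZ)
  read b, top D: go to r, push ε → (r, babbbbbbbb, Z)
  ε-move, top Z: go to q, push DZ → (q, babbbbbbbb, DZ)
  read b, top D: go to r, push ε → (r, abbbbbbbb, Z)
  ε-move, top Z: go to q, push DZ → (q, abbbbbbbb, DZ)
No transition for (q, a, top D); M blocks with input abbbbbbbb remaining.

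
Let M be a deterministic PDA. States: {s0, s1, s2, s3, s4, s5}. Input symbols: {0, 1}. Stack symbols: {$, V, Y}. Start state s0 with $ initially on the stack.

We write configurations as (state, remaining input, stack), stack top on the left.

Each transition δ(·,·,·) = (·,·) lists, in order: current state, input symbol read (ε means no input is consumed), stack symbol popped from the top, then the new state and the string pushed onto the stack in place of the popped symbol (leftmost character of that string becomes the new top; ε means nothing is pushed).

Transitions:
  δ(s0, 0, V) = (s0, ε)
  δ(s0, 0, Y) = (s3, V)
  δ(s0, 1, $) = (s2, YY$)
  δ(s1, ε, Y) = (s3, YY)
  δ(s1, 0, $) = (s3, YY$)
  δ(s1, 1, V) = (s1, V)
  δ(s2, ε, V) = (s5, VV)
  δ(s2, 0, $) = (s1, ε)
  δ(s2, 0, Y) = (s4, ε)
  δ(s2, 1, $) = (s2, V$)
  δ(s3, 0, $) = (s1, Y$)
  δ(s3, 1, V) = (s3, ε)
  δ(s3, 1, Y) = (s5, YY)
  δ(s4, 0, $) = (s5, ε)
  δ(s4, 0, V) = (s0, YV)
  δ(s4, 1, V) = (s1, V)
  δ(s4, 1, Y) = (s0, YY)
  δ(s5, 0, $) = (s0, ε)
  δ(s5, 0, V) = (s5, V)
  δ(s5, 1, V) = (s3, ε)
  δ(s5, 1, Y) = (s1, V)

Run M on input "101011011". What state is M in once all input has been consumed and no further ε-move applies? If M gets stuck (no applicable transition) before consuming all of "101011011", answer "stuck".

stuck

(s0, 101011011, $) ⊢ (s2, 01011011, YY$) ⊢ (s4, 1011011, Y$) ⊢ (s0, 011011, YY$) ⊢ (s3, 11011, VY$) ⊢ (s3, 1011, Y$) ⊢ (s5, 011, YY$)
No transition for (s5, 0, top Y); M blocks with input 011 remaining.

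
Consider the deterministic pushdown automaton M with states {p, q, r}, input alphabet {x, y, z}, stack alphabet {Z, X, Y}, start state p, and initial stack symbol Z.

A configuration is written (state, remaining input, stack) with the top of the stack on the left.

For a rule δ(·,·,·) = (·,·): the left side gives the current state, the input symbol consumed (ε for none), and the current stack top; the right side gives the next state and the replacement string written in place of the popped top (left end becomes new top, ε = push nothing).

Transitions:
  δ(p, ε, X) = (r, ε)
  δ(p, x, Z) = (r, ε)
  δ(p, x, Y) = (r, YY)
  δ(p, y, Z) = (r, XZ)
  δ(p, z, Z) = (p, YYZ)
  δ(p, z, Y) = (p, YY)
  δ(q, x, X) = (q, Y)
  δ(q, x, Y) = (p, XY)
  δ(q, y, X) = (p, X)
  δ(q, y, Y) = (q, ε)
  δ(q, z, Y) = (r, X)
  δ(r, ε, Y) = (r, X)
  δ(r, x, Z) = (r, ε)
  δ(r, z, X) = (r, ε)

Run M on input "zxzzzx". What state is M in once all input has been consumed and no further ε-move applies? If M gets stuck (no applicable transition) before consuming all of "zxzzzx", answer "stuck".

(p, zxzzzx, Z)
  read z, top Z: go to p, push YYZ → (p, xzzzx, YYZ)
  read x, top Y: go to r, push YY → (r, zzzx, YYYZ)
  ε-move, top Y: go to r, push X → (r, zzzx, XYYZ)
  read z, top X: go to r, push ε → (r, zzx, YYZ)
  ε-move, top Y: go to r, push X → (r, zzx, XYZ)
  read z, top X: go to r, push ε → (r, zx, YZ)
  ε-move, top Y: go to r, push X → (r, zx, XZ)
  read z, top X: go to r, push ε → (r, x, Z)
  read x, top Z: go to r, push ε → (r, ε, ε)
All input consumed; M is in state r.

r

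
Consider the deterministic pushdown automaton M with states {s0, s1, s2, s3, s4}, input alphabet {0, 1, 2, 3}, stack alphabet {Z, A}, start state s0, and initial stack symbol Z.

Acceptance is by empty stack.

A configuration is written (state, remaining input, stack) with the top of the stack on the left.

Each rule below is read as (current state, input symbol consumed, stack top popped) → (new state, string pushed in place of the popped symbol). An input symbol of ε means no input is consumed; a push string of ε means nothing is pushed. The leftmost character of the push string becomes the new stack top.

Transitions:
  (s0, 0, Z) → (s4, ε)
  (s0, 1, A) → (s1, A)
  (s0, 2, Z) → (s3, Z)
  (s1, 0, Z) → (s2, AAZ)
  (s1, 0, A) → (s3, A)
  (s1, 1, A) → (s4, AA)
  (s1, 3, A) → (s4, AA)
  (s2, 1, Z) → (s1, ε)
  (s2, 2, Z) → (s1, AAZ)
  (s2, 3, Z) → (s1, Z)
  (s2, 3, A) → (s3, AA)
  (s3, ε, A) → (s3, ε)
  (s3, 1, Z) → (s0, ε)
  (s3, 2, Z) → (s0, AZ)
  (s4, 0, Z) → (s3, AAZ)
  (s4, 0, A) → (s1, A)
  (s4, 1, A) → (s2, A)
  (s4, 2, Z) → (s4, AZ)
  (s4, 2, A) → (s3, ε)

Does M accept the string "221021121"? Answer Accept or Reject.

(s0, 221021121, Z) ⊢ (s3, 21021121, Z) ⊢ (s0, 1021121, AZ) ⊢ (s1, 021121, AZ) ⊢ (s3, 21121, AZ) ⊢ (s3, 21121, Z) ⊢ (s0, 1121, AZ) ⊢ (s1, 121, AZ) ⊢ (s4, 21, AAZ) ⊢ (s3, 1, AZ) ⊢ (s3, 1, Z) ⊢ (s0, ε, ε)
All input consumed and the stack is empty.

Accept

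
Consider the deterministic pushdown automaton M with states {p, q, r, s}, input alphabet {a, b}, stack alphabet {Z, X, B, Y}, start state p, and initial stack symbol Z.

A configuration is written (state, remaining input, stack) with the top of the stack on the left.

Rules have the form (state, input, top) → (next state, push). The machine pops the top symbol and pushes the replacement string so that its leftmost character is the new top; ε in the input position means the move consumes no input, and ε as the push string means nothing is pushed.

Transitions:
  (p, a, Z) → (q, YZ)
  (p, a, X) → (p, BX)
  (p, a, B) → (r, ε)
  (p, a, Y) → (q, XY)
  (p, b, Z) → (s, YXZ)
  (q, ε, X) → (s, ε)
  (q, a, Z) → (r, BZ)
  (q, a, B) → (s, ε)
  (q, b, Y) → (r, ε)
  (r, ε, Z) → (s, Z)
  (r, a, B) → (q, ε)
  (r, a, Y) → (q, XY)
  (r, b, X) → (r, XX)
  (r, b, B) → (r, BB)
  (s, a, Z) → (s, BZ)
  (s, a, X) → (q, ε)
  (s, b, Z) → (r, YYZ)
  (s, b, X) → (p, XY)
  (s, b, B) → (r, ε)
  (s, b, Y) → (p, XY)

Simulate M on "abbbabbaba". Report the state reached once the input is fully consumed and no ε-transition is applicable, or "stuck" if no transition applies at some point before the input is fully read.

stuck

(p, abbbabbaba, Z) ⊢ (q, bbbabbaba, YZ) ⊢ (r, bbabbaba, Z) ⊢ (s, bbabbaba, Z) ⊢ (r, babbaba, YYZ)
No transition for (r, b, top Y); M blocks with input babbaba remaining.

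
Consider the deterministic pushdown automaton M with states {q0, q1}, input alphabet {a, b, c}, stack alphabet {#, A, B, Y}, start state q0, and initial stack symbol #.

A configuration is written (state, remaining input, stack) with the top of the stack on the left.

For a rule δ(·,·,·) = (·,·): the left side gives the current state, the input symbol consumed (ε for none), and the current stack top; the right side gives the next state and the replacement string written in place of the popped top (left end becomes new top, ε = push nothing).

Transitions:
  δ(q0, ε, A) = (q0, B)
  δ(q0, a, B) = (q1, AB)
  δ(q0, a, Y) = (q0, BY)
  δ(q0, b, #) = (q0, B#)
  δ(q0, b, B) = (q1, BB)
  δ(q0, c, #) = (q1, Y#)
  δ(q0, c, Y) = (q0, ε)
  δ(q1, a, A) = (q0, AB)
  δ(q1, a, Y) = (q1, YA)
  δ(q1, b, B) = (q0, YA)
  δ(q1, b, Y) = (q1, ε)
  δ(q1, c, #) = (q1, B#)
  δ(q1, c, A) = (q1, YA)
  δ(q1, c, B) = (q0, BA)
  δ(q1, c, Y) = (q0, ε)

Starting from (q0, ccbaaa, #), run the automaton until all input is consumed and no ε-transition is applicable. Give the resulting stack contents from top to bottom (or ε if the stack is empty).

ABBB#

(q0, ccbaaa, #)
  read c, top #: go to q1, push Y# → (q1, cbaaa, Y#)
  read c, top Y: go to q0, push ε → (q0, baaa, #)
  read b, top #: go to q0, push B# → (q0, aaa, B#)
  read a, top B: go to q1, push AB → (q1, aa, AB#)
  read a, top A: go to q0, push AB → (q0, a, ABB#)
  ε-move, top A: go to q0, push B → (q0, a, BBB#)
  read a, top B: go to q1, push AB → (q1, ε, ABBB#)
All input consumed in state q1 with stack ABBB#.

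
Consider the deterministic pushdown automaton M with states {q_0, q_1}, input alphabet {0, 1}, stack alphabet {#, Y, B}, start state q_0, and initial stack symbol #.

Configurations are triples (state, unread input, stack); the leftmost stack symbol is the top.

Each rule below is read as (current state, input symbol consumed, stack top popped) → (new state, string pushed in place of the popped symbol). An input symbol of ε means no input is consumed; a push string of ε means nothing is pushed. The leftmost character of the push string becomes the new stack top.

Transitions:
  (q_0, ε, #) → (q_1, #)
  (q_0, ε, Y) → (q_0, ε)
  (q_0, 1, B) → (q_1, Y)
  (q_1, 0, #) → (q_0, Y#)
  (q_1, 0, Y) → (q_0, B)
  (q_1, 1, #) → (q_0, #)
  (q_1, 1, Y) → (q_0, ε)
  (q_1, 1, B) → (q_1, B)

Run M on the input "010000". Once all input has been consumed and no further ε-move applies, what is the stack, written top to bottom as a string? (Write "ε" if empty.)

(q_0, 010000, #)
  ε-move, top #: go to q_1, push # → (q_1, 010000, #)
  read 0, top #: go to q_0, push Y# → (q_0, 10000, Y#)
  ε-move, top Y: go to q_0, push ε → (q_0, 10000, #)
  ε-move, top #: go to q_1, push # → (q_1, 10000, #)
  read 1, top #: go to q_0, push # → (q_0, 0000, #)
  ε-move, top #: go to q_1, push # → (q_1, 0000, #)
  read 0, top #: go to q_0, push Y# → (q_0, 000, Y#)
  ε-move, top Y: go to q_0, push ε → (q_0, 000, #)
  ε-move, top #: go to q_1, push # → (q_1, 000, #)
  read 0, top #: go to q_0, push Y# → (q_0, 00, Y#)
  ε-move, top Y: go to q_0, push ε → (q_0, 00, #)
  ε-move, top #: go to q_1, push # → (q_1, 00, #)
  read 0, top #: go to q_0, push Y# → (q_0, 0, Y#)
  ε-move, top Y: go to q_0, push ε → (q_0, 0, #)
  ε-move, top #: go to q_1, push # → (q_1, 0, #)
  read 0, top #: go to q_0, push Y# → (q_0, ε, Y#)
  ε-move, top Y: go to q_0, push ε → (q_0, ε, #)
  ε-move, top #: go to q_1, push # → (q_1, ε, #)
All input consumed in state q_1 with stack #.

#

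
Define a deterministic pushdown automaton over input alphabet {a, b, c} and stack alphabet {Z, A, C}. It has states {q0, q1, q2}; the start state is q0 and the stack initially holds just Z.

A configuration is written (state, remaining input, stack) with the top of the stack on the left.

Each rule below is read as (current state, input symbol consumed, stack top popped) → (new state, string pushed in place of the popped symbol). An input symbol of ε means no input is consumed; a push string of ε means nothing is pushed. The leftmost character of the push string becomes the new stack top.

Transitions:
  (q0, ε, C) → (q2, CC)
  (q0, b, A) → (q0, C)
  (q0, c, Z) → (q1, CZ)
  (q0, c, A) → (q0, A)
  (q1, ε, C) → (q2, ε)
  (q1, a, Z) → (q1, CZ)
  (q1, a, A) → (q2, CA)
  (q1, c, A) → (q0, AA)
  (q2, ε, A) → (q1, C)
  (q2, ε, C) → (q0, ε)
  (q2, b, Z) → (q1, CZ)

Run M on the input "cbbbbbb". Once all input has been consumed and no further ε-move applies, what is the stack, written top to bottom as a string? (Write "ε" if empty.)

(q0, cbbbbbb, Z) ⊢ (q1, bbbbbb, CZ) ⊢ (q2, bbbbbb, Z) ⊢ (q1, bbbbb, CZ) ⊢ (q2, bbbbb, Z) ⊢ (q1, bbbb, CZ) ⊢ (q2, bbbb, Z) ⊢ (q1, bbb, CZ) ⊢ (q2, bbb, Z) ⊢ (q1, bb, CZ) ⊢ (q2, bb, Z) ⊢ (q1, b, CZ) ⊢ (q2, b, Z) ⊢ (q1, ε, CZ) ⊢ (q2, ε, Z)
All input consumed in state q2 with stack Z.

Z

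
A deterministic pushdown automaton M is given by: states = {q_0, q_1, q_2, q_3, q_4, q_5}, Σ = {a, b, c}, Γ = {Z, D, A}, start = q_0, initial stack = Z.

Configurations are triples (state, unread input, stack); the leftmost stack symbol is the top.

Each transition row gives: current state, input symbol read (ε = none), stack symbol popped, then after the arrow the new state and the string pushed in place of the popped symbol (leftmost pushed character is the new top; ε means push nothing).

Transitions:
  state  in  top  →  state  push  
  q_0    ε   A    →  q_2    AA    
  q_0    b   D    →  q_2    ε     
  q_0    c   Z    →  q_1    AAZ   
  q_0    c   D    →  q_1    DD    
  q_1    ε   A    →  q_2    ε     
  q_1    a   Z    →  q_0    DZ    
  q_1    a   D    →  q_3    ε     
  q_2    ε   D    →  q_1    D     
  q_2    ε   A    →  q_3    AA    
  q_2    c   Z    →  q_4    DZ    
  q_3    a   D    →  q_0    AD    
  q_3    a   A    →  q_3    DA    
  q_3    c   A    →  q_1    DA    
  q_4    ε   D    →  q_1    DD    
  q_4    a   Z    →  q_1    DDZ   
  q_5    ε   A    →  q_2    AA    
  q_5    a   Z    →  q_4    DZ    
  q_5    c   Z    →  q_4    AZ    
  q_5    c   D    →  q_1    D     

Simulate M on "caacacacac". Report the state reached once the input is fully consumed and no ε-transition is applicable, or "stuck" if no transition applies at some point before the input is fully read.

(q_0, caacacacac, Z) ⊢ (q_1, aacacacac, AAZ) ⊢ (q_2, aacacacac, AZ) ⊢ (q_3, aacacacac, AAZ) ⊢ (q_3, acacacac, DAAZ) ⊢ (q_0, cacacac, ADAAZ) ⊢ (q_2, cacacac, AADAAZ) ⊢ (q_3, cacacac, AAADAAZ) ⊢ (q_1, acacac, DAAADAAZ) ⊢ (q_3, cacac, AAADAAZ) ⊢ (q_1, acac, DAAADAAZ) ⊢ (q_3, cac, AAADAAZ) ⊢ (q_1, ac, DAAADAAZ) ⊢ (q_3, c, AAADAAZ) ⊢ (q_1, ε, DAAADAAZ)
All input consumed; M is in state q_1.

q_1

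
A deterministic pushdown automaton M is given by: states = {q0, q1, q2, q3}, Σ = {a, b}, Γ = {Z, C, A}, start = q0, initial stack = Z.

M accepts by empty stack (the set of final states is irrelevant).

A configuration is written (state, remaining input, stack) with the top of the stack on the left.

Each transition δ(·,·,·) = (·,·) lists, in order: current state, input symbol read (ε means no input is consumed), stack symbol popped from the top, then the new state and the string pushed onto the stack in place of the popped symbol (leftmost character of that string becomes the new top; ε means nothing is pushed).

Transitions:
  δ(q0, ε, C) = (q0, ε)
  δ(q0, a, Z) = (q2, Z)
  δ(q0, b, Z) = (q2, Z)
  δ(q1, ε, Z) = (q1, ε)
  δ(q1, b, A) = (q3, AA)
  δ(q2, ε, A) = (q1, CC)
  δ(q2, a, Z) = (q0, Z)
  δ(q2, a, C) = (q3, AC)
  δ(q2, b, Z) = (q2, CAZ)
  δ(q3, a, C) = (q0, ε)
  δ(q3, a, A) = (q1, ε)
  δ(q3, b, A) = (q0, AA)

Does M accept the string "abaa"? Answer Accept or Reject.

(q0, abaa, Z) ⊢ (q2, baa, Z) ⊢ (q2, aa, CAZ) ⊢ (q3, a, ACAZ) ⊢ (q1, ε, CAZ)
All input consumed; stack is CAZ, not empty, and no further ε-move applies.

Reject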